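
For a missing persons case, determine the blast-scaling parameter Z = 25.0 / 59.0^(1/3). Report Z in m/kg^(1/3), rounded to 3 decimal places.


Scaled distance calculation:
W^(1/3) = 59.0^(1/3) = 3.892996
Z = R / W^(1/3) = 25.0 / 3.892996
Z = 6.422 m/kg^(1/3)

6.422


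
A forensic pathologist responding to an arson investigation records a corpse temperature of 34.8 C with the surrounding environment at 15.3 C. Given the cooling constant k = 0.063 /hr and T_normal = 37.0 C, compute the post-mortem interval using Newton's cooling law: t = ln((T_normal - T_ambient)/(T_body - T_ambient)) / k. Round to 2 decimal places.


Using Newton's law of cooling:
t = ln((T_normal - T_ambient) / (T_body - T_ambient)) / k
T_normal - T_ambient = 21.7
T_body - T_ambient = 19.5
Ratio = 1.112821
ln(ratio) = 0.106898
t = 0.106898 / 0.063 = 1.70 hours

1.70


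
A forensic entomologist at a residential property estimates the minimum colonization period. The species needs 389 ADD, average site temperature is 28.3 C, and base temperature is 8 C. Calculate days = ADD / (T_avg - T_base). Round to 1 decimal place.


Insect development time:
Effective temperature = avg_temp - T_base = 28.3 - 8 = 20.3 C
Days = ADD / effective_temp = 389 / 20.3 = 19.2 days

19.2


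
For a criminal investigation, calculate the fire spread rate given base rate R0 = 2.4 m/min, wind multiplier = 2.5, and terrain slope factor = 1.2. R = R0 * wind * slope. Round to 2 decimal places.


Fire spread rate calculation:
R = R0 * wind_factor * slope_factor
= 2.4 * 2.5 * 1.2
= 6 * 1.2
= 7.20 m/min

7.20


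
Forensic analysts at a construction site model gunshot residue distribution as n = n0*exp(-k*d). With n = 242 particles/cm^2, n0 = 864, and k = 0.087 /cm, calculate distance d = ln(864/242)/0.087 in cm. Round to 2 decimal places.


GSR distance calculation:
n0/n = 864 / 242 = 3.570248
ln(n0/n) = 1.272635
d = 1.272635 / 0.087 = 14.63 cm

14.63


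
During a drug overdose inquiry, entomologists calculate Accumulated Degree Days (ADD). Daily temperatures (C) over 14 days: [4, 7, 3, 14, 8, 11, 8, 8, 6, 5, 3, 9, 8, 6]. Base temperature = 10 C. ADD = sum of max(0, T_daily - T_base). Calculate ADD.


Computing ADD day by day:
Day 1: max(0, 4 - 10) = 0
Day 2: max(0, 7 - 10) = 0
Day 3: max(0, 3 - 10) = 0
Day 4: max(0, 14 - 10) = 4
Day 5: max(0, 8 - 10) = 0
Day 6: max(0, 11 - 10) = 1
Day 7: max(0, 8 - 10) = 0
Day 8: max(0, 8 - 10) = 0
Day 9: max(0, 6 - 10) = 0
Day 10: max(0, 5 - 10) = 0
Day 11: max(0, 3 - 10) = 0
Day 12: max(0, 9 - 10) = 0
Day 13: max(0, 8 - 10) = 0
Day 14: max(0, 6 - 10) = 0
Total ADD = 5

5


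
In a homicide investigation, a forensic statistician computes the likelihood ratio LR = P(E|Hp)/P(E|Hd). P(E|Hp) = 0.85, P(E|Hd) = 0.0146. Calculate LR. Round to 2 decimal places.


Likelihood ratio calculation:
LR = P(E|Hp) / P(E|Hd)
LR = 0.85 / 0.0146
LR = 58.22

58.22


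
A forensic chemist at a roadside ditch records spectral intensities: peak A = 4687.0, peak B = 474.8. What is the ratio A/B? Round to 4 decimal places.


Spectral peak ratio:
Peak A = 4687.0 counts
Peak B = 474.8 counts
Ratio = 4687.0 / 474.8 = 9.8715

9.8715


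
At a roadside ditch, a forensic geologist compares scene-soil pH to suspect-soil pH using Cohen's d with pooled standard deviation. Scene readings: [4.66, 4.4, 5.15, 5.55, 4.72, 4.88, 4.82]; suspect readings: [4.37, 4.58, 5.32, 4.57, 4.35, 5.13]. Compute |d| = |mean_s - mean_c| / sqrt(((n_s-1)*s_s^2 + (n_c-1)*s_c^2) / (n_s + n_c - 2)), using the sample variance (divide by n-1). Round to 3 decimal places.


Pooled-variance Cohen's d for soil pH comparison:
Scene mean = 34.18 / 7 = 4.882857
Suspect mean = 28.32 / 6 = 4.72
Scene sample variance s_s^2 = 0.13829
Suspect sample variance s_c^2 = 0.16592
Pooled variance = ((n_s-1)*s_s^2 + (n_c-1)*s_c^2) / (n_s + n_c - 2) = 0.150849
Pooled SD = sqrt(0.150849) = 0.388393
Mean difference = 0.162857
|d| = |0.162857| / 0.388393 = 0.419

0.419


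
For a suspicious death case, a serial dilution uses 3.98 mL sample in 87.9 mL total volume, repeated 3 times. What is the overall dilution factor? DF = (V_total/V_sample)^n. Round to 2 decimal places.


Dilution factor calculation:
Single dilution = V_total / V_sample = 87.9 / 3.98 ≈ 22.085427
Number of dilutions = 3
Total DF = (87.9 / 3.98)^3 (full precision, rounded at the end) = 10772.52

10772.52


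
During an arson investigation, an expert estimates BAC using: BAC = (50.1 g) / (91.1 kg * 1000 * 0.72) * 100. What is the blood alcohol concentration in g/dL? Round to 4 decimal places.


Applying the Widmark formula:
BAC = (dose_g / (body_wt * 1000 * r)) * 100
Denominator = 91.1 * 1000 * 0.72 = 65592
BAC = (50.1 / 65592) * 100
BAC = 0.0764 g/dL

0.0764


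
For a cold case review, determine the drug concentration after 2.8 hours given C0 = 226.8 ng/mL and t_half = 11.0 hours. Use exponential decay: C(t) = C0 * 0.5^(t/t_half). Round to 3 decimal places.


Drug concentration decay:
Number of half-lives = t / t_half = 2.8 / 11.0 = 0.254545
Decay factor = 0.5^0.254545 = 0.83825146
C(t) = 226.8 * 0.83825146 = 190.115 ng/mL

190.115


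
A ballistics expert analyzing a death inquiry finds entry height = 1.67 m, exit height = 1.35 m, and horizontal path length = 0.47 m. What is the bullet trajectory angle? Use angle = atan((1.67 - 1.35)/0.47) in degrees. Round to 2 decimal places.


Bullet trajectory angle:
Height difference = 1.67 - 1.35 = 0.32 m
angle = atan(0.32 / 0.47)
angle = atan(0.680851)
angle = 34.25 degrees

34.25


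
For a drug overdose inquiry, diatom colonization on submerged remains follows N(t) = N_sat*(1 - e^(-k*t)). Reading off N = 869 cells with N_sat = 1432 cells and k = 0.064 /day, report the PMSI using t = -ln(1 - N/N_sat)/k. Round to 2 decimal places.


PMSI from diatom colonization curve:
N / N_sat = 869 / 1432 = 0.606844
1 - N/N_sat = 0.393156
ln(1 - N/N_sat) = -0.933549
t = -ln(1 - N/N_sat) / k = -(-0.933549) / 0.064 = 14.59 days

14.59


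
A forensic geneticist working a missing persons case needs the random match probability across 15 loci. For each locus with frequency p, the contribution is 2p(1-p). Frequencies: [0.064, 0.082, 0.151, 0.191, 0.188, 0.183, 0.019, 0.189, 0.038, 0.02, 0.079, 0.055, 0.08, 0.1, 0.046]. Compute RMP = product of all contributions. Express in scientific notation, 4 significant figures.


Computing RMP for 15 loci:
Locus 1: 2 * 0.064 * 0.936 = 0.119808
Locus 2: 2 * 0.082 * 0.918 = 0.150552
Locus 3: 2 * 0.151 * 0.849 = 0.256398
Locus 4: 2 * 0.191 * 0.809 = 0.309038
Locus 5: 2 * 0.188 * 0.812 = 0.305312
Locus 6: 2 * 0.183 * 0.817 = 0.299022
Locus 7: 2 * 0.019 * 0.981 = 0.037278
Locus 8: 2 * 0.189 * 0.811 = 0.306558
Locus 9: 2 * 0.038 * 0.962 = 0.073112
Locus 10: 2 * 0.02 * 0.98 = 0.0392
Locus 11: 2 * 0.079 * 0.921 = 0.145518
Locus 12: 2 * 0.055 * 0.945 = 0.10395
Locus 13: 2 * 0.08 * 0.92 = 0.1472
Locus 14: 2 * 0.1 * 0.9 = 0.18
Locus 15: 2 * 0.046 * 0.954 = 0.087768
RMP = 1.503e-13

1.503e-13


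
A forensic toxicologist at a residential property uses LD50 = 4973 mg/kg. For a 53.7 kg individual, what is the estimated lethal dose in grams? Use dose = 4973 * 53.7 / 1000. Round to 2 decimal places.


Lethal dose calculation:
Lethal dose = LD50 * body_weight / 1000
= 4973 * 53.7 / 1000
= 267050.1 / 1000
= 267.05 g

267.05


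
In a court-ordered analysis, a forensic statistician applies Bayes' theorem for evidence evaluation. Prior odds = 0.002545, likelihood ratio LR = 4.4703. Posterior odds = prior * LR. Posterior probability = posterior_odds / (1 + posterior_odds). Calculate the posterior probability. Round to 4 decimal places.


Bayesian evidence evaluation:
Posterior odds = prior_odds * LR = 0.002545 * 4.4703 = 0.01137691
Posterior probability = posterior_odds / (1 + posterior_odds)
= 0.01137691 / (1 + 0.01137691)
= 0.01137691 / 1.01137691
= 0.0112

0.0112


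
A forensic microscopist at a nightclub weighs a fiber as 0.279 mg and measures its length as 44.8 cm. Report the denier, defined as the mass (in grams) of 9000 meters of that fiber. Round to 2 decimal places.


Denier calculation:
Mass in grams = 0.279 mg / 1000 = 0.000279 g
Length in meters = 44.8 cm / 100 = 0.448 m
Linear density = mass / length = 0.000279 / 0.448 = 0.00062277 g/m
Denier = (g/m) * 9000 = 0.00062277 * 9000 = 5.60

5.60


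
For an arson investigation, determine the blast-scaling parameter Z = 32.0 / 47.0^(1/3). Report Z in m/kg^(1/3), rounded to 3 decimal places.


Scaled distance calculation:
W^(1/3) = 47.0^(1/3) = 3.608826
Z = R / W^(1/3) = 32.0 / 3.608826
Z = 8.867 m/kg^(1/3)

8.867


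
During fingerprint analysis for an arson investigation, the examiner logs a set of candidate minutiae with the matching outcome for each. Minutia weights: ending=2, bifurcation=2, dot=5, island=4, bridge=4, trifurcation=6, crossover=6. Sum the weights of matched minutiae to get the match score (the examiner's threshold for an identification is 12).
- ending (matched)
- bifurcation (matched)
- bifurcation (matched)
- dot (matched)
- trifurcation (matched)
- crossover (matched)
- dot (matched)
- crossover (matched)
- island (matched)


Weighted minutiae match score:
  ending: matched, +2 (running total 2)
  bifurcation: matched, +2 (running total 4)
  bifurcation: matched, +2 (running total 6)
  dot: matched, +5 (running total 11)
  trifurcation: matched, +6 (running total 17)
  crossover: matched, +6 (running total 23)
  dot: matched, +5 (running total 28)
  crossover: matched, +6 (running total 34)
  island: matched, +4 (running total 38)
Total score = 38
Threshold = 12; verdict = identification

38


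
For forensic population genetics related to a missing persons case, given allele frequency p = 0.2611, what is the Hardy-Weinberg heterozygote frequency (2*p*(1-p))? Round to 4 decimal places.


Hardy-Weinberg heterozygote frequency:
q = 1 - p = 1 - 0.2611 = 0.7389
2pq = 2 * 0.2611 * 0.7389 = 0.3859

0.3859


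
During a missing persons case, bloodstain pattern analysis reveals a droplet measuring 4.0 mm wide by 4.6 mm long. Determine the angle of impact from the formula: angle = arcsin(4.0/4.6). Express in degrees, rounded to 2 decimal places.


Blood spatter impact angle calculation:
width / length = 4.0 / 4.6 = 0.869565
angle = arcsin(0.869565)
angle = 60.41 degrees

60.41


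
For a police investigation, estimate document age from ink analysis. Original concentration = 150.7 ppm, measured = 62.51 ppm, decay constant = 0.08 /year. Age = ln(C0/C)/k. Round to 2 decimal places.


Document age estimation:
C0/C = 150.7 / 62.51 = 2.410814
ln(C0/C) = 0.879964
t = 0.879964 / 0.08 = 11.00 years

11.00


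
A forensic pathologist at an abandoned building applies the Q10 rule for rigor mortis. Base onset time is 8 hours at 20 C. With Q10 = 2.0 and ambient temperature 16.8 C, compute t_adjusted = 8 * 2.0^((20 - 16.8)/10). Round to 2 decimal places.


Rigor mortis time adjustment:
Exponent = (T_ref - T_actual) / 10 = (20 - 16.8) / 10 = 0.32
Q10 factor = 2.0^0.32 = 1.24833
t_adjusted = 8 * 1.24833 = 9.99 hours

9.99


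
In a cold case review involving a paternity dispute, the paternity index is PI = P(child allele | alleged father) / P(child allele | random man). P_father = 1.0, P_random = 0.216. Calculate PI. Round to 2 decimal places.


Paternity Index calculation:
PI = P(allele|father) / P(allele|random)
PI = 1.0 / 0.216
PI = 4.63

4.63


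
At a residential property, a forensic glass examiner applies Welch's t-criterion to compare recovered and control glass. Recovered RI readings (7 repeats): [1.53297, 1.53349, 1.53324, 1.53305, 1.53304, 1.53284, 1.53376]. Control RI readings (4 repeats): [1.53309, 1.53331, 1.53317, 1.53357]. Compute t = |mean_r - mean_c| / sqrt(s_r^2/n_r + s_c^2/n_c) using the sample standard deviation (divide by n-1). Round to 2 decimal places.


Welch's t-criterion for glass RI comparison:
Recovered mean = sum / n_r = 10.73239 / 7 = 1.5331986
Control mean = sum / n_c = 6.13314 / 4 = 1.533285
Recovered sample variance s_r^2 = 1.04981e-07
Control sample variance s_c^2 = 4.43667e-08
Welch SE (unpooled) = sqrt(s_r^2/n_r + s_c^2/n_c) = sqrt(1.49973e-08 + 1.10917e-08) = sqrt(2.6089e-08) = 0.000161521
|mean_r - mean_c| = 8.64286e-05
t = 8.64286e-05 / 0.000161521 = 0.54

0.54


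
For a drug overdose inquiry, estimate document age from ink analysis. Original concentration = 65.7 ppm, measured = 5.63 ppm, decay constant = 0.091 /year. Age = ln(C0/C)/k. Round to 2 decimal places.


Document age estimation:
C0/C = 65.7 / 5.63 = 11.669627
ln(C0/C) = 2.456989
t = 2.456989 / 0.091 = 27.00 years

27.00


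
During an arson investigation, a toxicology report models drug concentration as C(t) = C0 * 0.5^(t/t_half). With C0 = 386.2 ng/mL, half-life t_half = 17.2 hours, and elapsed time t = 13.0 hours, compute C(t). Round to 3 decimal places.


Drug concentration decay:
Number of half-lives = t / t_half = 13.0 / 17.2 = 0.755814
Decay factor = 0.5^0.755814 = 0.59221215
C(t) = 386.2 * 0.59221215 = 228.712 ng/mL

228.712


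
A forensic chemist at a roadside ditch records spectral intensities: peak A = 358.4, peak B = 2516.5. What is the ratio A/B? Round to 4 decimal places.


Spectral peak ratio:
Peak A = 358.4 counts
Peak B = 2516.5 counts
Ratio = 358.4 / 2516.5 = 0.1424

0.1424


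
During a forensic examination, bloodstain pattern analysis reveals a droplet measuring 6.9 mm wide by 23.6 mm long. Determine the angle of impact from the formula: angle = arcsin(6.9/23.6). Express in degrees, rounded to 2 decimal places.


Blood spatter impact angle calculation:
width / length = 6.9 / 23.6 = 0.292373
angle = arcsin(0.292373)
angle = 17.00 degrees

17.00


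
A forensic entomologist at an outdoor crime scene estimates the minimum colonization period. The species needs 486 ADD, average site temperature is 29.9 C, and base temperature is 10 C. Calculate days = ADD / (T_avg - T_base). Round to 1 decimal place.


Insect development time:
Effective temperature = avg_temp - T_base = 29.9 - 10 = 19.9 C
Days = ADD / effective_temp = 486 / 19.9 = 24.4 days

24.4


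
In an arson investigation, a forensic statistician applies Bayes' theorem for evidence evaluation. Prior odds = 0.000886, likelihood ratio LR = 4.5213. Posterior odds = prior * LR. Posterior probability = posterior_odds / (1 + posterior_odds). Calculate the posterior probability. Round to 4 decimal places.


Bayesian evidence evaluation:
Posterior odds = prior_odds * LR = 0.000886 * 4.5213 = 0.004005872
Posterior probability = posterior_odds / (1 + posterior_odds)
= 0.004005872 / (1 + 0.004005872)
= 0.004005872 / 1.004005872
= 0.0040

0.0040


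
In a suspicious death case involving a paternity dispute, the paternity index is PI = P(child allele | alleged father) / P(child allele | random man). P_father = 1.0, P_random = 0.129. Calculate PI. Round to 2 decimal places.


Paternity Index calculation:
PI = P(allele|father) / P(allele|random)
PI = 1.0 / 0.129
PI = 7.75

7.75


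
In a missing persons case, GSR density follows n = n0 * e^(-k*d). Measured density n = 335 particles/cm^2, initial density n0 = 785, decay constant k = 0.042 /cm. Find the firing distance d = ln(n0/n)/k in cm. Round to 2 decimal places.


GSR distance calculation:
n0/n = 785 / 335 = 2.343284
ln(n0/n) = 0.851553
d = 0.851553 / 0.042 = 20.28 cm

20.28


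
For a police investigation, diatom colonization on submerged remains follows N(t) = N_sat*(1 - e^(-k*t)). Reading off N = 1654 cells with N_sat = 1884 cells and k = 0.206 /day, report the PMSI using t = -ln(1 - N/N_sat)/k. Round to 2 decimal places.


PMSI from diatom colonization curve:
N / N_sat = 1654 / 1884 = 0.877919
1 - N/N_sat = 0.122081
ln(1 - N/N_sat) = -2.103071
t = -ln(1 - N/N_sat) / k = -(-2.103071) / 0.206 = 10.21 days

10.21


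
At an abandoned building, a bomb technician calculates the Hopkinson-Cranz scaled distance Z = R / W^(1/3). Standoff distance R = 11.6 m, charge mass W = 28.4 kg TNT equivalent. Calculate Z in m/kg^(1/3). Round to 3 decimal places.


Scaled distance calculation:
W^(1/3) = 28.4^(1/3) = 3.050981
Z = R / W^(1/3) = 11.6 / 3.050981
Z = 3.802 m/kg^(1/3)

3.802


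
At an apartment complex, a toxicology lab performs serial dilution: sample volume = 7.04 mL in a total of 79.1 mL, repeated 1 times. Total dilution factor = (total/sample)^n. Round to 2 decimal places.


Dilution factor calculation:
Single dilution = V_total / V_sample = 79.1 / 7.04 ≈ 11.235795
Number of dilutions = 1
Total DF = (79.1 / 7.04)^1 (full precision, rounded at the end) = 11.24

11.24


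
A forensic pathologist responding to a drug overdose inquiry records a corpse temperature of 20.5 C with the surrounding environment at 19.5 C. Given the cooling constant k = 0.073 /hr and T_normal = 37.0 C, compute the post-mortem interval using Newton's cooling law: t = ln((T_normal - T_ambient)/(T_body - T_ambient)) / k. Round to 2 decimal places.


Using Newton's law of cooling:
t = ln((T_normal - T_ambient) / (T_body - T_ambient)) / k
T_normal - T_ambient = 17.5
T_body - T_ambient = 1.0
Ratio = 17.5
ln(ratio) = 2.862201
t = 2.862201 / 0.073 = 39.21 hours

39.21


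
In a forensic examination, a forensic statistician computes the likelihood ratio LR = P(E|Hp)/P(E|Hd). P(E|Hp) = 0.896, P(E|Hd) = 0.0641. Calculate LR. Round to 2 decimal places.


Likelihood ratio calculation:
LR = P(E|Hp) / P(E|Hd)
LR = 0.896 / 0.0641
LR = 13.98

13.98


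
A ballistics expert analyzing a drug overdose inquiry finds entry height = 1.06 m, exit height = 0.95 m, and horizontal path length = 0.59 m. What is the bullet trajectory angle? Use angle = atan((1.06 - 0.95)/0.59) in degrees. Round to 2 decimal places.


Bullet trajectory angle:
Height difference = 1.06 - 0.95 = 0.11 m
angle = atan(0.11 / 0.59)
angle = atan(0.186441)
angle = 10.56 degrees

10.56


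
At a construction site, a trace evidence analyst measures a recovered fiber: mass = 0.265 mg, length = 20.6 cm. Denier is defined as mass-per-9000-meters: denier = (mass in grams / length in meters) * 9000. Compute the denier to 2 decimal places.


Denier calculation:
Mass in grams = 0.265 mg / 1000 = 0.000265 g
Length in meters = 20.6 cm / 100 = 0.206 m
Linear density = mass / length = 0.000265 / 0.206 = 0.00128641 g/m
Denier = (g/m) * 9000 = 0.00128641 * 9000 = 11.58

11.58


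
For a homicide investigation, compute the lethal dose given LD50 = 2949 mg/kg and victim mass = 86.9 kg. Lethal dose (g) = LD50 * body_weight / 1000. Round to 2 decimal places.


Lethal dose calculation:
Lethal dose = LD50 * body_weight / 1000
= 2949 * 86.9 / 1000
= 256268.1 / 1000
= 256.27 g

256.27


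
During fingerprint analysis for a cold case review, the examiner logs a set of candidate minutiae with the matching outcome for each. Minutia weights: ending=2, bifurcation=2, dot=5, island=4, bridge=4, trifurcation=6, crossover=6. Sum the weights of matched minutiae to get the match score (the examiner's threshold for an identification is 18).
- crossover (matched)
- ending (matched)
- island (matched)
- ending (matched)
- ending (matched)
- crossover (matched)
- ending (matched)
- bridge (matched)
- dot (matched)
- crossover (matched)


Weighted minutiae match score:
  crossover: matched, +6 (running total 6)
  ending: matched, +2 (running total 8)
  island: matched, +4 (running total 12)
  ending: matched, +2 (running total 14)
  ending: matched, +2 (running total 16)
  crossover: matched, +6 (running total 22)
  ending: matched, +2 (running total 24)
  bridge: matched, +4 (running total 28)
  dot: matched, +5 (running total 33)
  crossover: matched, +6 (running total 39)
Total score = 39
Threshold = 18; verdict = identification

39


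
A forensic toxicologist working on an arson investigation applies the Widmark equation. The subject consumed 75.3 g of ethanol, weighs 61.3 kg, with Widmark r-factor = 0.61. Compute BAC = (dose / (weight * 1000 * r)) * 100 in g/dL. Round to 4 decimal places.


Applying the Widmark formula:
BAC = (dose_g / (body_wt * 1000 * r)) * 100
Denominator = 61.3 * 1000 * 0.61 = 37393
BAC = (75.3 / 37393) * 100
BAC = 0.2014 g/dL

0.2014


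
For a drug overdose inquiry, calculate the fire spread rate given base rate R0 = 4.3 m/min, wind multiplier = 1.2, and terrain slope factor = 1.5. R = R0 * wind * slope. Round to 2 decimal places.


Fire spread rate calculation:
R = R0 * wind_factor * slope_factor
= 4.3 * 1.2 * 1.5
= 5.16 * 1.5
= 7.74 m/min

7.74


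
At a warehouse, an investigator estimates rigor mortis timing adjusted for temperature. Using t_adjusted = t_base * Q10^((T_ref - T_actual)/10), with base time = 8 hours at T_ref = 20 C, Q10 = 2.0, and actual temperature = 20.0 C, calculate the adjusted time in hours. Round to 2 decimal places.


Rigor mortis time adjustment:
Exponent = (T_ref - T_actual) / 10 = (20 - 20.0) / 10 = 0
Q10 factor = 2.0^0 = 1
t_adjusted = 8 * 1 = 8.00 hours

8.00


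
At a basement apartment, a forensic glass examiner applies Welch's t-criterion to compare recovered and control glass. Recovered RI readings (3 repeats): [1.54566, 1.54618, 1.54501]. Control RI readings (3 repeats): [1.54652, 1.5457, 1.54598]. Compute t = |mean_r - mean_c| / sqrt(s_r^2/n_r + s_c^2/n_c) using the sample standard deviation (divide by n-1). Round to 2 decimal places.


Welch's t-criterion for glass RI comparison:
Recovered mean = sum / n_r = 4.63685 / 3 = 1.5456167
Control mean = sum / n_c = 4.6382 / 3 = 1.5460667
Recovered sample variance s_r^2 = 3.43633e-07
Control sample variance s_c^2 = 1.73733e-07
Welch SE (unpooled) = sqrt(s_r^2/n_r + s_c^2/n_c) = sqrt(1.14544e-07 + 5.79111e-08) = sqrt(1.72455e-07) = 0.000415277
|mean_r - mean_c| = 0.00045
t = 0.00045 / 0.000415277 = 1.08

1.08


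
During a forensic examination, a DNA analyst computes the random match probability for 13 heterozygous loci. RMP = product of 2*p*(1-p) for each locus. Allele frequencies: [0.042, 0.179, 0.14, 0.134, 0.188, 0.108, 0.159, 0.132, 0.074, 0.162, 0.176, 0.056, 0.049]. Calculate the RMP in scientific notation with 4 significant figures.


Computing RMP for 13 loci:
Locus 1: 2 * 0.042 * 0.958 = 0.080472
Locus 2: 2 * 0.179 * 0.821 = 0.293918
Locus 3: 2 * 0.14 * 0.86 = 0.2408
Locus 4: 2 * 0.134 * 0.866 = 0.232088
Locus 5: 2 * 0.188 * 0.812 = 0.305312
Locus 6: 2 * 0.108 * 0.892 = 0.192672
Locus 7: 2 * 0.159 * 0.841 = 0.267438
Locus 8: 2 * 0.132 * 0.868 = 0.229152
Locus 9: 2 * 0.074 * 0.926 = 0.137048
Locus 10: 2 * 0.162 * 0.838 = 0.271512
Locus 11: 2 * 0.176 * 0.824 = 0.290048
Locus 12: 2 * 0.056 * 0.944 = 0.105728
Locus 13: 2 * 0.049 * 0.951 = 0.093198
RMP = 5.068e-10

5.068e-10


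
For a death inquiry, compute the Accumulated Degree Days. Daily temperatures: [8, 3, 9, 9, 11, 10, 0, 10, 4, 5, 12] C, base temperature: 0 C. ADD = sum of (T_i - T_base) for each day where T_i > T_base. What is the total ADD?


Computing ADD day by day:
Day 1: max(0, 8 - 0) = 8
Day 2: max(0, 3 - 0) = 3
Day 3: max(0, 9 - 0) = 9
Day 4: max(0, 9 - 0) = 9
Day 5: max(0, 11 - 0) = 11
Day 6: max(0, 10 - 0) = 10
Day 7: max(0, 0 - 0) = 0
Day 8: max(0, 10 - 0) = 10
Day 9: max(0, 4 - 0) = 4
Day 10: max(0, 5 - 0) = 5
Day 11: max(0, 12 - 0) = 12
Total ADD = 81

81


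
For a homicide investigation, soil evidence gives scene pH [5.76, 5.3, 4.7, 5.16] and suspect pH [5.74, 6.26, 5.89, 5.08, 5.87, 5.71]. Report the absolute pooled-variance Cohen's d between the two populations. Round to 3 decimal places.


Pooled-variance Cohen's d for soil pH comparison:
Scene mean = 20.92 / 4 = 5.23
Suspect mean = 34.55 / 6 = 5.758333
Scene sample variance s_s^2 = 0.190533
Suspect sample variance s_c^2 = 0.148857
Pooled variance = ((n_s-1)*s_s^2 + (n_c-1)*s_c^2) / (n_s + n_c - 2) = 0.164485
Pooled SD = sqrt(0.164485) = 0.405568
Mean difference = -0.528333
|d| = |-0.528333| / 0.405568 = 1.303

1.303


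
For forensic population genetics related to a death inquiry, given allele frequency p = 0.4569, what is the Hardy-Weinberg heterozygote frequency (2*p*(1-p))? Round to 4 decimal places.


Hardy-Weinberg heterozygote frequency:
q = 1 - p = 1 - 0.4569 = 0.5431
2pq = 2 * 0.4569 * 0.5431 = 0.4963

0.4963


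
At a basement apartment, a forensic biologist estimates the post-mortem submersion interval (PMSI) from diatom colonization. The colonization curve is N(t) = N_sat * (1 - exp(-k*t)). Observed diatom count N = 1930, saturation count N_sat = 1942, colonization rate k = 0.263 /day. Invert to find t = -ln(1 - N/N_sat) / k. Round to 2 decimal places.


PMSI from diatom colonization curve:
N / N_sat = 1930 / 1942 = 0.993821
1 - N/N_sat = 0.006179
ln(1 - N/N_sat) = -5.086599
t = -ln(1 - N/N_sat) / k = -(-5.086599) / 0.263 = 19.34 days

19.34


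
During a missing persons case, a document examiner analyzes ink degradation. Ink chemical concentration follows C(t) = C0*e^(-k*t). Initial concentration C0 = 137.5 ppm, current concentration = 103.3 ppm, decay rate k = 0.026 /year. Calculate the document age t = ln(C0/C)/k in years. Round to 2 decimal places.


Document age estimation:
C0/C = 137.5 / 103.3 = 1.331075
ln(C0/C) = 0.285987
t = 0.285987 / 0.026 = 11.00 years

11.00


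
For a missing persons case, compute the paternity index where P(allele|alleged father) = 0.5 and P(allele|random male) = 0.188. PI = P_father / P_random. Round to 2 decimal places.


Paternity Index calculation:
PI = P(allele|father) / P(allele|random)
PI = 0.5 / 0.188
PI = 2.66

2.66


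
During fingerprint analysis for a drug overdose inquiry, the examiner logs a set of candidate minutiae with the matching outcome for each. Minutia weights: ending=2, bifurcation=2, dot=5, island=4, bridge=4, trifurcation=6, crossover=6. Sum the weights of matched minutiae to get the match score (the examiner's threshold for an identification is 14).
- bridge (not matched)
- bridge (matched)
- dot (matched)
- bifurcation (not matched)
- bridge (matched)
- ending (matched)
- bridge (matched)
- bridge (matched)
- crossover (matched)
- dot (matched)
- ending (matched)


Weighted minutiae match score:
  bridge: not matched, +0
  bridge: matched, +4 (running total 4)
  dot: matched, +5 (running total 9)
  bifurcation: not matched, +0
  bridge: matched, +4 (running total 13)
  ending: matched, +2 (running total 15)
  bridge: matched, +4 (running total 19)
  bridge: matched, +4 (running total 23)
  crossover: matched, +6 (running total 29)
  dot: matched, +5 (running total 34)
  ending: matched, +2 (running total 36)
Total score = 36
Threshold = 14; verdict = identification

36


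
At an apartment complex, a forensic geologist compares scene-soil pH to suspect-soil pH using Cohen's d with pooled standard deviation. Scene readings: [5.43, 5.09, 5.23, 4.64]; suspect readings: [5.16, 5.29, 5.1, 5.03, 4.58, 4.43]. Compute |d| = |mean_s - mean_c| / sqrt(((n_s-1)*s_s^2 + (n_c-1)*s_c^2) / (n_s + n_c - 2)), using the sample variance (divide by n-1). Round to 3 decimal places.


Pooled-variance Cohen's d for soil pH comparison:
Scene mean = 20.39 / 4 = 5.0975
Suspect mean = 29.59 / 6 = 4.931667
Scene sample variance s_s^2 = 0.112492
Suspect sample variance s_c^2 = 0.118777
Pooled variance = ((n_s-1)*s_s^2 + (n_c-1)*s_c^2) / (n_s + n_c - 2) = 0.11642
Pooled SD = sqrt(0.11642) = 0.341204
Mean difference = 0.165833
|d| = |0.165833| / 0.341204 = 0.486

0.486


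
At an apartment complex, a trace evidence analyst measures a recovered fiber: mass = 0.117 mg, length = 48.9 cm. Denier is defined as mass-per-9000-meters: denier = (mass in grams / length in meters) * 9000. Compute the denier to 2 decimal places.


Denier calculation:
Mass in grams = 0.117 mg / 1000 = 0.000117 g
Length in meters = 48.9 cm / 100 = 0.489 m
Linear density = mass / length = 0.000117 / 0.489 = 0.00023926 g/m
Denier = (g/m) * 9000 = 0.00023926 * 9000 = 2.15

2.15


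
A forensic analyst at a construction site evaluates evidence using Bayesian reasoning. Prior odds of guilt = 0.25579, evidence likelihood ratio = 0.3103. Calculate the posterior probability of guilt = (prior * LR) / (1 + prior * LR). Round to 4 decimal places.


Bayesian evidence evaluation:
Posterior odds = prior_odds * LR = 0.25579 * 0.3103 = 0.07937164
Posterior probability = posterior_odds / (1 + posterior_odds)
= 0.07937164 / (1 + 0.07937164)
= 0.07937164 / 1.07937164
= 0.0735

0.0735


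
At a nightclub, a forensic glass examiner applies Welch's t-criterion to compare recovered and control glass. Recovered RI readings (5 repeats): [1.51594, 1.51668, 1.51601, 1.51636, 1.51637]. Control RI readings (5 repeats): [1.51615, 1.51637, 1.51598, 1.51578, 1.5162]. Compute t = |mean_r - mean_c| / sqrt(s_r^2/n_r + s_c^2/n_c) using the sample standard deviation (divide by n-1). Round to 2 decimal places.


Welch's t-criterion for glass RI comparison:
Recovered mean = sum / n_r = 7.58136 / 5 = 1.516272
Control mean = sum / n_c = 7.58048 / 5 = 1.516096
Recovered sample variance s_r^2 = 9.067e-08
Control sample variance s_c^2 = 5.053e-08
Welch SE (unpooled) = sqrt(s_r^2/n_r + s_c^2/n_c) = sqrt(1.8134e-08 + 1.0106e-08) = sqrt(2.824e-08) = 0.000168048
|mean_r - mean_c| = 0.000176
t = 0.000176 / 0.000168048 = 1.05

1.05


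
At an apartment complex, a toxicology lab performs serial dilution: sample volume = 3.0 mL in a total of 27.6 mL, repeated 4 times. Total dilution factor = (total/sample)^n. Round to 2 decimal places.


Dilution factor calculation:
Single dilution = V_total / V_sample = 27.6 / 3.0 ≈ 9.2
Number of dilutions = 4
Total DF = (27.6 / 3.0)^4 (full precision, rounded at the end) = 7163.93

7163.93


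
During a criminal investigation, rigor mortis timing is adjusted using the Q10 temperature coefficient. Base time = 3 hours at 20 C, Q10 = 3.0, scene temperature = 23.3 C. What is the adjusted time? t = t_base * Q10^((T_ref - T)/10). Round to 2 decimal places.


Rigor mortis time adjustment:
Exponent = (T_ref - T_actual) / 10 = (20 - 23.3) / 10 = -0.33
Q10 factor = 3.0^-0.33 = 0.69591
t_adjusted = 3 * 0.69591 = 2.09 hours

2.09


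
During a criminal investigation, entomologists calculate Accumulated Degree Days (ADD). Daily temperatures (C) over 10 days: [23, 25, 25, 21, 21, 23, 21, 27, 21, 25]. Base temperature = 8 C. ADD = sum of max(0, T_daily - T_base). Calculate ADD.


Computing ADD day by day:
Day 1: max(0, 23 - 8) = 15
Day 2: max(0, 25 - 8) = 17
Day 3: max(0, 25 - 8) = 17
Day 4: max(0, 21 - 8) = 13
Day 5: max(0, 21 - 8) = 13
Day 6: max(0, 23 - 8) = 15
Day 7: max(0, 21 - 8) = 13
Day 8: max(0, 27 - 8) = 19
Day 9: max(0, 21 - 8) = 13
Day 10: max(0, 25 - 8) = 17
Total ADD = 152

152


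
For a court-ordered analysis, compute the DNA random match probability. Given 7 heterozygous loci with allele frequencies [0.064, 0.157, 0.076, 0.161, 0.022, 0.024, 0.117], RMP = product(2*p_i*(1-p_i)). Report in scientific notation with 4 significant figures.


Computing RMP for 7 loci:
Locus 1: 2 * 0.064 * 0.936 = 0.119808
Locus 2: 2 * 0.157 * 0.843 = 0.264702
Locus 3: 2 * 0.076 * 0.924 = 0.140448
Locus 4: 2 * 0.161 * 0.839 = 0.270158
Locus 5: 2 * 0.022 * 0.978 = 0.043032
Locus 6: 2 * 0.024 * 0.976 = 0.046848
Locus 7: 2 * 0.117 * 0.883 = 0.206622
RMP = 5.012e-07

5.012e-07


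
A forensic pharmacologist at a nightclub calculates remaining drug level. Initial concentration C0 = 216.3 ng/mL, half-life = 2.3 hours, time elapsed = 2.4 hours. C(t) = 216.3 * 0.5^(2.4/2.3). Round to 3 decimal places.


Drug concentration decay:
Number of half-lives = t / t_half = 2.4 / 2.3 = 1.043478
Decay factor = 0.5^1.043478 = 0.48515646
C(t) = 216.3 * 0.48515646 = 104.939 ng/mL

104.939


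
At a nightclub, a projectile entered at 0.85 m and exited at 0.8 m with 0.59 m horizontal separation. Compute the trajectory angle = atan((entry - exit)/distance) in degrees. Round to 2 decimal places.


Bullet trajectory angle:
Height difference = 0.85 - 0.8 = 0.05 m
angle = atan(0.05 / 0.59)
angle = atan(0.084746)
angle = 4.84 degrees

4.84


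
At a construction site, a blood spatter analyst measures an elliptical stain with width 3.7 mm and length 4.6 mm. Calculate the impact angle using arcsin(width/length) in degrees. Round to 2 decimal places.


Blood spatter impact angle calculation:
width / length = 3.7 / 4.6 = 0.804348
angle = arcsin(0.804348)
angle = 53.55 degrees

53.55


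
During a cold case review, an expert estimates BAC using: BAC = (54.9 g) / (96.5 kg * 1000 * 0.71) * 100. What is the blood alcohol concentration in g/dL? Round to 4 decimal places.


Applying the Widmark formula:
BAC = (dose_g / (body_wt * 1000 * r)) * 100
Denominator = 96.5 * 1000 * 0.71 = 68515
BAC = (54.9 / 68515) * 100
BAC = 0.0801 g/dL

0.0801


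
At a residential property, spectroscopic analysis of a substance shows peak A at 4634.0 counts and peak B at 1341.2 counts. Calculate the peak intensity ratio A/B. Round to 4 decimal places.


Spectral peak ratio:
Peak A = 4634.0 counts
Peak B = 1341.2 counts
Ratio = 4634.0 / 1341.2 = 3.4551

3.4551


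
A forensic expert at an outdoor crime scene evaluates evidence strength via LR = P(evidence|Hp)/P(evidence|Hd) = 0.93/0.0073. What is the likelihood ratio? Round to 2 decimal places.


Likelihood ratio calculation:
LR = P(E|Hp) / P(E|Hd)
LR = 0.93 / 0.0073
LR = 127.40

127.40


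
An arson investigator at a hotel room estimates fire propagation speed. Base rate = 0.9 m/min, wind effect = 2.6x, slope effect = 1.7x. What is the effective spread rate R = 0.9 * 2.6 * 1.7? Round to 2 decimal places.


Fire spread rate calculation:
R = R0 * wind_factor * slope_factor
= 0.9 * 2.6 * 1.7
= 2.34 * 1.7
= 3.98 m/min

3.98


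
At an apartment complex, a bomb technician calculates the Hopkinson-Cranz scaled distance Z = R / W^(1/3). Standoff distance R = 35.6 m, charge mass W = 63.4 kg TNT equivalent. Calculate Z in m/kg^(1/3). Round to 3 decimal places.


Scaled distance calculation:
W^(1/3) = 63.4^(1/3) = 3.987461
Z = R / W^(1/3) = 35.6 / 3.987461
Z = 8.928 m/kg^(1/3)

8.928


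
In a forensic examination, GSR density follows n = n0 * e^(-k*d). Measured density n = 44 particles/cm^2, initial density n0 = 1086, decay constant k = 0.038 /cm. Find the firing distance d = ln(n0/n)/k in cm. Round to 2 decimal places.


GSR distance calculation:
n0/n = 1086 / 44 = 24.681818
ln(n0/n) = 3.206067
d = 3.206067 / 0.038 = 84.37 cm

84.37


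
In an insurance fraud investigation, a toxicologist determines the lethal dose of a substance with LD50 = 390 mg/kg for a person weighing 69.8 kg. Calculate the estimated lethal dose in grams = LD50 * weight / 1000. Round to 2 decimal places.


Lethal dose calculation:
Lethal dose = LD50 * body_weight / 1000
= 390 * 69.8 / 1000
= 27222 / 1000
= 27.22 g

27.22


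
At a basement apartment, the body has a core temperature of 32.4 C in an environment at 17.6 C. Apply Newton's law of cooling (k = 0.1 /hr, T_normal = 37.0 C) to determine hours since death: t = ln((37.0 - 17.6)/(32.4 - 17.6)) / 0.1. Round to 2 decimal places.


Using Newton's law of cooling:
t = ln((T_normal - T_ambient) / (T_body - T_ambient)) / k
T_normal - T_ambient = 19.4
T_body - T_ambient = 14.8
Ratio = 1.310811
ln(ratio) = 0.270646
t = 0.270646 / 0.1 = 2.71 hours

2.71


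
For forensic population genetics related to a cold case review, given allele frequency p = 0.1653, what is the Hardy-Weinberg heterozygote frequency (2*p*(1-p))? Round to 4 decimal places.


Hardy-Weinberg heterozygote frequency:
q = 1 - p = 1 - 0.1653 = 0.8347
2pq = 2 * 0.1653 * 0.8347 = 0.2760

0.2760


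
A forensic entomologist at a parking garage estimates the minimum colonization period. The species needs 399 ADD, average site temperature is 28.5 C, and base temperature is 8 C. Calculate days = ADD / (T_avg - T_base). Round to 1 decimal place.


Insect development time:
Effective temperature = avg_temp - T_base = 28.5 - 8 = 20.5 C
Days = ADD / effective_temp = 399 / 20.5 = 19.5 days

19.5


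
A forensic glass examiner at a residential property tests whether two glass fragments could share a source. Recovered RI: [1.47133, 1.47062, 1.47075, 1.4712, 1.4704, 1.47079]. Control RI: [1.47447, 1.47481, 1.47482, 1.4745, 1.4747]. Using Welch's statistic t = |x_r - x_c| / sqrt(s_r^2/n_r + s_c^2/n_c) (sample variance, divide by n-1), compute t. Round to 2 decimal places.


Welch's t-criterion for glass RI comparison:
Recovered mean = sum / n_r = 8.82509 / 6 = 1.4708483
Control mean = sum / n_c = 7.3733 / 5 = 1.47466
Recovered sample variance s_r^2 = 1.24377e-07
Control sample variance s_c^2 = 2.785e-08
Welch SE (unpooled) = sqrt(s_r^2/n_r + s_c^2/n_c) = sqrt(2.07294e-08 + 5.57e-09) = sqrt(2.62994e-08) = 0.000162171
|mean_r - mean_c| = 0.00381167
t = 0.00381167 / 0.000162171 = 23.50

23.50


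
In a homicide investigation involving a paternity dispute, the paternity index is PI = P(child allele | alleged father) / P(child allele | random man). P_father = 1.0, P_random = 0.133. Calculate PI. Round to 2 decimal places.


Paternity Index calculation:
PI = P(allele|father) / P(allele|random)
PI = 1.0 / 0.133
PI = 7.52

7.52


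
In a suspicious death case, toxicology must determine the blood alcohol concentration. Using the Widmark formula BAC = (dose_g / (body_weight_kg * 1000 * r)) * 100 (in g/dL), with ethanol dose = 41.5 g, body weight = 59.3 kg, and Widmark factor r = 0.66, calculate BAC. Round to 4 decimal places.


Applying the Widmark formula:
BAC = (dose_g / (body_wt * 1000 * r)) * 100
Denominator = 59.3 * 1000 * 0.66 = 39138
BAC = (41.5 / 39138) * 100
BAC = 0.1060 g/dL

0.1060


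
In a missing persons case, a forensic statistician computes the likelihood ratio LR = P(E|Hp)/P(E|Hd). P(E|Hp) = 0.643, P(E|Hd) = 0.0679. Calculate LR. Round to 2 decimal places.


Likelihood ratio calculation:
LR = P(E|Hp) / P(E|Hd)
LR = 0.643 / 0.0679
LR = 9.47

9.47


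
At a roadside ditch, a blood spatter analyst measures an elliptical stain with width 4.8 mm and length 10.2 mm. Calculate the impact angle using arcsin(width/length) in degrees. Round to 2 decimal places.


Blood spatter impact angle calculation:
width / length = 4.8 / 10.2 = 0.470588
angle = arcsin(0.470588)
angle = 28.07 degrees

28.07


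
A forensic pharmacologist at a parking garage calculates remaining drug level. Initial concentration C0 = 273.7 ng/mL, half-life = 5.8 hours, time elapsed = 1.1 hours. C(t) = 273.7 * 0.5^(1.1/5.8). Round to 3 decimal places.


Drug concentration decay:
Number of half-lives = t / t_half = 1.1 / 5.8 = 0.189655
Decay factor = 0.5^0.189655 = 0.87681537
C(t) = 273.7 * 0.87681537 = 239.984 ng/mL

239.984


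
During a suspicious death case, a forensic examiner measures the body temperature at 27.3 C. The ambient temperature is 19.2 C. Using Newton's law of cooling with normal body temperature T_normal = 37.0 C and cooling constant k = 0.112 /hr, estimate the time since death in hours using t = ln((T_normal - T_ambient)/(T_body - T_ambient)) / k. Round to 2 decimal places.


Using Newton's law of cooling:
t = ln((T_normal - T_ambient) / (T_body - T_ambient)) / k
T_normal - T_ambient = 17.8
T_body - T_ambient = 8.1
Ratio = 2.197531
ln(ratio) = 0.787334
t = 0.787334 / 0.112 = 7.03 hours

7.03


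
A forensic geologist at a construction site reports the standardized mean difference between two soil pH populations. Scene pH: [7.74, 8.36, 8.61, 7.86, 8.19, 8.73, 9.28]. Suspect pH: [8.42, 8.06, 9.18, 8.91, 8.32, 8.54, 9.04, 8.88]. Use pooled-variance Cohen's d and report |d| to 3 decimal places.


Pooled-variance Cohen's d for soil pH comparison:
Scene mean = 58.77 / 7 = 8.395714
Suspect mean = 69.35 / 8 = 8.66875
Scene sample variance s_s^2 = 0.283362
Suspect sample variance s_c^2 = 0.153241
Pooled variance = ((n_s-1)*s_s^2 + (n_c-1)*s_c^2) / (n_s + n_c - 2) = 0.213297
Pooled SD = sqrt(0.213297) = 0.461841
Mean difference = -0.273036
|d| = |-0.273036| / 0.461841 = 0.591

0.591


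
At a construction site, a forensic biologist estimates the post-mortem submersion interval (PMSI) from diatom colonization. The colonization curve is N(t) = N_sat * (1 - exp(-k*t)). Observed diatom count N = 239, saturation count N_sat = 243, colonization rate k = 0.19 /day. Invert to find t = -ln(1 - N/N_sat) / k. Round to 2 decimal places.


PMSI from diatom colonization curve:
N / N_sat = 239 / 243 = 0.983539
1 - N/N_sat = 0.016461
ln(1 - N/N_sat) = -4.106761
t = -ln(1 - N/N_sat) / k = -(-4.106761) / 0.19 = 21.61 days

21.61
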